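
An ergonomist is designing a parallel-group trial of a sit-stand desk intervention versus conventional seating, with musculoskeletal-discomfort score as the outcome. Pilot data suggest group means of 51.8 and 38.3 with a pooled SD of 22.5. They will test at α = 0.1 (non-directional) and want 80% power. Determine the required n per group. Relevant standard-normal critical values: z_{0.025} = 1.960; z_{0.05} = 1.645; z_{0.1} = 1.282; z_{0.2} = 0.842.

n = 35 per group

Cohen's d = |M₁ − M₂| / SD_pooled = |51.8 − 38.3| / 22.5 = 13.5 / 22.5 = 0.600.
For two independent groups with equal n: n = 2·((z_{α/2} + z_β) / d)².
z_{α/2} + z_β = 1.645 + 0.842 = 2.487.
n = 2 × (2.487 / 0.600)² = 2 × 4.145² = 2 × 17.18 = 34.4.
Round up to the next whole participant.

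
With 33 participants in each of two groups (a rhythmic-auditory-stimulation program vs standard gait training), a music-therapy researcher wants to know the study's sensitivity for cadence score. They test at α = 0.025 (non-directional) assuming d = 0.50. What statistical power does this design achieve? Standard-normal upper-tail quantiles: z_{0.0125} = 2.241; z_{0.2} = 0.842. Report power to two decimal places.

For two equal groups, power = Φ(d·√(n/2) − z_{α/2}).
d·√(n/2) = 0.50 × √(33/2) = 0.50 × 4.062 = 2.031.
z_β = 2.031 − 2.241 = -0.210.
Power = Φ(-0.210) = 0.417.

power ≈ 0.42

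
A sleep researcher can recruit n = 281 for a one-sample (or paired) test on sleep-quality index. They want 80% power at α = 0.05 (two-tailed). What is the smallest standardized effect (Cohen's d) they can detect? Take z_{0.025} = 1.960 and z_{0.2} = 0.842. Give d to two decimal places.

For a single sample (or paired design) of n = 281: d_min = (z_{α/2} + z_β)/√n.
z-sum = 1.960 + 0.842 = 2.802.
d_min = 2.802 / √281 = 2.802 / 16.763 = 0.167.

d_min ≈ 0.17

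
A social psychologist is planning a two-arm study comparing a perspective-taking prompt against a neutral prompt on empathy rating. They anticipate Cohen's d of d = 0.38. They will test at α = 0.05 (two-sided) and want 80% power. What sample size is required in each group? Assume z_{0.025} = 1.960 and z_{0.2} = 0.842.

For two independent groups with equal n: n = 2·((z_{α/2} + z_β) / d)².
z_{α/2} + z_β = 1.960 + 0.842 = 2.802.
n = 2 × (2.802 / 0.38)² = 2 × 7.374² = 2 × 54.37 = 108.7.
Round up to the next whole participant.

n = 109 per group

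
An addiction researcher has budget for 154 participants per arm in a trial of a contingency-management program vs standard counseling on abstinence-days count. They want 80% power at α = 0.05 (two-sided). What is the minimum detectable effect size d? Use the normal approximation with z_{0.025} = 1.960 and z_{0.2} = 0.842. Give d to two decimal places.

d_min ≈ 0.32

For two independent groups of n = 154 each: d_min = (z_{α/2} + z_β)·√(2/n).
z-sum = 1.960 + 0.842 = 2.802.
d_min = 2.802 × √(2/154) = 2.802 × 0.1140 = 0.319.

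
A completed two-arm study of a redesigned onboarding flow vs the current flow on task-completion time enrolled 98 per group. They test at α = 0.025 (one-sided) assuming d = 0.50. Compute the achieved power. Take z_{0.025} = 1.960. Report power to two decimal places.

For two equal groups, power = Φ(d·√(n/2) − z_{α}).
d·√(n/2) = 0.50 × √(98/2) = 0.50 × 7.000 = 3.500.
z_β = 3.500 − 1.960 = 1.540.
Power = Φ(1.540) = 0.938.

power ≈ 0.94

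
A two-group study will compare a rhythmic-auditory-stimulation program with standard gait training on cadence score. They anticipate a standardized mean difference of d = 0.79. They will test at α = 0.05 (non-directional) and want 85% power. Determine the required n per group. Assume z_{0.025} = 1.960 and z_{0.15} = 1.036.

For two independent groups with equal n: n = 2·((z_{α/2} + z_β) / d)².
z_{α/2} + z_β = 1.960 + 1.036 = 2.996.
n = 2 × (2.996 / 0.79)² = 2 × 3.792² = 2 × 14.38 = 28.8.
Round up to the next whole participant.

n = 29 per group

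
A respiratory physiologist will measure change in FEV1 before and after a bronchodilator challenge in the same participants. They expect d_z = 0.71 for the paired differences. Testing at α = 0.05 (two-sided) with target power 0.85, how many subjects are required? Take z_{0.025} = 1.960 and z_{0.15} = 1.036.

For a paired (one-sample on differences) test: n = ((z_{α/2} + z_β) / d)².
z_{α/2} + z_β = 1.960 + 1.036 = 2.996.
n = (2.996 / 0.71)² = 4.220² = 17.81.
Round up.

n = 18 pairs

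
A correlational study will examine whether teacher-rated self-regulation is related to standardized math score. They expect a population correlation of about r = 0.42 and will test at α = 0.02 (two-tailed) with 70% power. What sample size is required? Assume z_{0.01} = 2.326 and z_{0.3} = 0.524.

n = 44

Fisher's z: C = ½·ln((1+r)/(1−r)) = ½·ln(2.4483) = 0.4477.
n = ((z_{α/2} + z_β)/C)² + 3.
(2.326 + 0.524) / 0.4477 = 2.850 / 0.4477 = 6.366.
n = 6.366² + 3 = 40.52 + 3 = 43.5.
Round up.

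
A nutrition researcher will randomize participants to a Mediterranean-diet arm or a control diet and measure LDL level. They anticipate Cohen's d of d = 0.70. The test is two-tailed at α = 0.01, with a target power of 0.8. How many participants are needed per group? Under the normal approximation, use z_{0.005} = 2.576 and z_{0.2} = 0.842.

n = 48 per group

For two independent groups with equal n: n = 2·((z_{α/2} + z_β) / d)².
z_{α/2} + z_β = 2.576 + 0.842 = 3.418.
n = 2 × (3.418 / 0.70)² = 2 × 4.883² = 2 × 23.84 = 47.7.
Round up to the next whole participant.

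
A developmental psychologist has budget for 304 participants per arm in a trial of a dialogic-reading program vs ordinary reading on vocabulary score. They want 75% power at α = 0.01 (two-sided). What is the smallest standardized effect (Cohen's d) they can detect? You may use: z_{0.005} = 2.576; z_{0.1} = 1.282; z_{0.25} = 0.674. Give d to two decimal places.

For two independent groups of n = 304 each: d_min = (z_{α/2} + z_β)·√(2/n).
z-sum = 2.576 + 0.674 = 3.250.
d_min = 3.250 × √(2/304) = 3.250 × 0.0811 = 0.264.

d_min ≈ 0.26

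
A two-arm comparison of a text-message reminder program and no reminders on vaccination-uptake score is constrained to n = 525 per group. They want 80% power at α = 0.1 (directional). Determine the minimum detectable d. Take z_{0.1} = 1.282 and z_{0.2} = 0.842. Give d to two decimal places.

d_min ≈ 0.13

For two independent groups of n = 525 each: d_min = (z_{α} + z_β)·√(2/n).
z-sum = 1.282 + 0.842 = 2.124.
d_min = 2.124 × √(2/525) = 2.124 × 0.0617 = 0.131.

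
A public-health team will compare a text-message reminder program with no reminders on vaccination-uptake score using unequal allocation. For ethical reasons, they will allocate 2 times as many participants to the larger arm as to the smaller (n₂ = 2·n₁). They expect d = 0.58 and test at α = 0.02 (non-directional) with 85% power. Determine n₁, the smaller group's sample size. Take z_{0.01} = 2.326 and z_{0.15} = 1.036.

With allocation ratio k = n₂/n₁ = 2, Var(x̄₁−x̄₂) = σ²(1/n₁ + 1/(k·n₁)) = σ²·(k+1)/(k·n₁).
So n₁ = (1 + 1/k)·((z_{α/2} + z_β)/d)² = 1.500 × (3.362/0.58)².
n₁ = 1.500 × 33.60 = 50.4.
Round up: n₁ = 51, giving n₂ = 2 × 51 = 102.

n₁ = 51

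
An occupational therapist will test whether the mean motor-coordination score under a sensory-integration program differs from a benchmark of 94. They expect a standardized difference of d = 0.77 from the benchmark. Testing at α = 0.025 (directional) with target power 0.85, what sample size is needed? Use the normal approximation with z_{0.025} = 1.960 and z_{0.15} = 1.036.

n = 16

For a one-sample test: n = ((z_{α} + z_β) / d)².
z_{α} + z_β = 1.960 + 1.036 = 2.996.
n = (2.996 / 0.77)² = 3.891² = 15.14.
Round up.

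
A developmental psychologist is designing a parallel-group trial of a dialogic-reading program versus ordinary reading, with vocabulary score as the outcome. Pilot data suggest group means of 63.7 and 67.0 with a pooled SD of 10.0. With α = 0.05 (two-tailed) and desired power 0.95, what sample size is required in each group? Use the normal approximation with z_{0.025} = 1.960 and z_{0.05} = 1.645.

n = 239 per group

Cohen's d = |M₁ − M₂| / SD_pooled = |63.7 − 67.0| / 10.0 = 3.3 / 10.0 = 0.330.
For two independent groups with equal n: n = 2·((z_{α/2} + z_β) / d)².
z_{α/2} + z_β = 1.960 + 1.645 = 3.605.
n = 2 × (3.605 / 0.330)² = 2 × 10.924² = 2 × 119.34 = 238.7.
Round up to the next whole participant.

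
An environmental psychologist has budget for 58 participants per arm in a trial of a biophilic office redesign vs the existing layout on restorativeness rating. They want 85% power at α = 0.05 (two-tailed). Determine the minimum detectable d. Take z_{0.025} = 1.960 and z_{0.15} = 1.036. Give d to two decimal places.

For two independent groups of n = 58 each: d_min = (z_{α/2} + z_β)·√(2/n).
z-sum = 1.960 + 1.036 = 2.996.
d_min = 2.996 × √(2/58) = 2.996 × 0.1857 = 0.556.

d_min ≈ 0.56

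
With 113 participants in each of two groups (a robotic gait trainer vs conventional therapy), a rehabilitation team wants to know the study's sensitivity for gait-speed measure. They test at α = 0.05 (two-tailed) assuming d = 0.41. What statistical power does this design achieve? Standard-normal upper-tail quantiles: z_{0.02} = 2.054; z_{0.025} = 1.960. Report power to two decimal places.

power ≈ 0.87

For two equal groups, power = Φ(d·√(n/2) − z_{α/2}).
d·√(n/2) = 0.41 × √(113/2) = 0.41 × 7.517 = 3.082.
z_β = 3.082 − 1.960 = 1.122.
Power = Φ(1.122) = 0.869.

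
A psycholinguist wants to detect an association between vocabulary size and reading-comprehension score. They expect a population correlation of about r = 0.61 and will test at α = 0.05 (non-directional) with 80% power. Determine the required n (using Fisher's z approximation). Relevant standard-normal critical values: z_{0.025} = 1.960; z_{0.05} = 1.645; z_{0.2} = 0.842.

n = 19

Fisher's z: C = ½·ln((1+r)/(1−r)) = ½·ln(4.1282) = 0.7089.
n = ((z_{α/2} + z_β)/C)² + 3.
(1.960 + 0.842) / 0.7089 = 2.802 / 0.7089 = 3.953.
n = 3.953² + 3 = 15.62 + 3 = 18.6.
Round up.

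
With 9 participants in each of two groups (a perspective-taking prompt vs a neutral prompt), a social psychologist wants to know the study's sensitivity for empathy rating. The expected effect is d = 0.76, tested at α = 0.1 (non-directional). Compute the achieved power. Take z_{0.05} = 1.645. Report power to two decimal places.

For two equal groups, power = Φ(d·√(n/2) − z_{α/2}).
d·√(n/2) = 0.76 × √(9/2) = 0.76 × 2.121 = 1.612.
z_β = 1.612 − 1.645 = -0.033.
Power = Φ(-0.033) = 0.487.

power ≈ 0.49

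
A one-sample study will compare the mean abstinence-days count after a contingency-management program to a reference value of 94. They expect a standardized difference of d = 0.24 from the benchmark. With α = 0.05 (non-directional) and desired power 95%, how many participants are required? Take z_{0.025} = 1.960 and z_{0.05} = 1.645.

For a one-sample test: n = ((z_{α/2} + z_β) / d)².
z_{α/2} + z_β = 1.960 + 1.645 = 3.605.
n = (3.605 / 0.24)² = 15.021² = 225.63.
Round up.

n = 226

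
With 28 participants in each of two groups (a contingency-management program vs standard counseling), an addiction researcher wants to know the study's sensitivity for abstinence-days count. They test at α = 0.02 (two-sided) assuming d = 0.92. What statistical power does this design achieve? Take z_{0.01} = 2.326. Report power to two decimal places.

power ≈ 0.87

For two equal groups, power = Φ(d·√(n/2) − z_{α/2}).
d·√(n/2) = 0.92 × √(28/2) = 0.92 × 3.742 = 3.442.
z_β = 3.442 − 2.326 = 1.116.
Power = Φ(1.116) = 0.868.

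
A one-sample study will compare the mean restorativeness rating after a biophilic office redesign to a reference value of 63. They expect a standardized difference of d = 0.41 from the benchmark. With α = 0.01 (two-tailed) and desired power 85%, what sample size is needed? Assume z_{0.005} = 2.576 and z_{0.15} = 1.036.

For a one-sample test: n = ((z_{α/2} + z_β) / d)².
z_{α/2} + z_β = 2.576 + 1.036 = 3.612.
n = (3.612 / 0.41)² = 8.810² = 77.61.
Round up.

n = 78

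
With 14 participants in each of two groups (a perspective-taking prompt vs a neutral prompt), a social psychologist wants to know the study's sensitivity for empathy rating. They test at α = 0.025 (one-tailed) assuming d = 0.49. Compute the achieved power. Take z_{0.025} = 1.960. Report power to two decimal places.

For two equal groups, power = Φ(d·√(n/2) − z_{α}).
d·√(n/2) = 0.49 × √(14/2) = 0.49 × 2.646 = 1.296.
z_β = 1.296 − 1.960 = -0.664.
Power = Φ(-0.664) = 0.253.

power ≈ 0.25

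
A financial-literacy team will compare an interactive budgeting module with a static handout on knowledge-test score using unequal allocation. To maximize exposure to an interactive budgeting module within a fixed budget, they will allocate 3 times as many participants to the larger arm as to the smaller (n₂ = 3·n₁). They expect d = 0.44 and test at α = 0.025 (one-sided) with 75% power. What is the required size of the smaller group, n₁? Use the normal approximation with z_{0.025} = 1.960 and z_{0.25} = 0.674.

n₁ = 48

With allocation ratio k = n₂/n₁ = 3, Var(x̄₁−x̄₂) = σ²(1/n₁ + 1/(k·n₁)) = σ²·(k+1)/(k·n₁).
So n₁ = (1 + 1/k)·((z_{α} + z_β)/d)² = 1.333 × (2.634/0.44)².
n₁ = 1.333 × 35.84 = 47.8.
Round up: n₁ = 48, giving n₂ = 3 × 48 = 144.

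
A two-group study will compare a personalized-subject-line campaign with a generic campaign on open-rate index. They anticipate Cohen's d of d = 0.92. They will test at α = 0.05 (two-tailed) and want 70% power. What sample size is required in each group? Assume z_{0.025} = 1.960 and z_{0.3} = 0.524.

For two independent groups with equal n: n = 2·((z_{α/2} + z_β) / d)².
z_{α/2} + z_β = 1.960 + 0.524 = 2.484.
n = 2 × (2.484 / 0.92)² = 2 × 2.700² = 2 × 7.29 = 14.6.
Round up to the next whole participant.

n = 15 per group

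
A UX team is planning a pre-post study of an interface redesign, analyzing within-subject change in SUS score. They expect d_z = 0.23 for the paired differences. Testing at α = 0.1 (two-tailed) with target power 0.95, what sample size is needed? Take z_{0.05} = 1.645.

For a paired (one-sample on differences) test: n = ((z_{α/2} + z_β) / d)².
z_{α/2} + z_β = 1.645 + 1.645 = 3.290.
n = (3.290 / 0.23)² = 14.304² = 204.61.
Round up.

n = 205 pairs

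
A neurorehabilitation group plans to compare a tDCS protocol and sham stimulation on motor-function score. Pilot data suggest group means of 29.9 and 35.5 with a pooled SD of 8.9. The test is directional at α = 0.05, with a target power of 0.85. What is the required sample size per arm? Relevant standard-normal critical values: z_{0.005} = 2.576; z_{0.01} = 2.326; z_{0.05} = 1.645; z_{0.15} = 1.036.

n = 37 per group

Cohen's d = |M₁ − M₂| / SD_pooled = |29.9 − 35.5| / 8.9 = 5.6 / 8.9 = 0.629.
For two independent groups with equal n: n = 2·((z_{α} + z_β) / d)².
z_{α} + z_β = 1.645 + 1.036 = 2.681.
n = 2 × (2.681 / 0.629)² = 2 × 4.262² = 2 × 18.17 = 36.3.
Round up to the next whole participant.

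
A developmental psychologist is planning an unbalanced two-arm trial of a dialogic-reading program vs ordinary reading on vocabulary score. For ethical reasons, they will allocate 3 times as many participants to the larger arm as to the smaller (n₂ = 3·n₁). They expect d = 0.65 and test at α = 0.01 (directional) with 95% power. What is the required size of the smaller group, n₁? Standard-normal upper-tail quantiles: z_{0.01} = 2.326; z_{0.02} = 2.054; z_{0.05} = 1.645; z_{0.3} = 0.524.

With allocation ratio k = n₂/n₁ = 3, Var(x̄₁−x̄₂) = σ²(1/n₁ + 1/(k·n₁)) = σ²·(k+1)/(k·n₁).
So n₁ = (1 + 1/k)·((z_{α} + z_β)/d)² = 1.333 × (3.971/0.65)².
n₁ = 1.333 × 37.32 = 49.8.
Round up: n₁ = 50, giving n₂ = 3 × 50 = 150.

n₁ = 50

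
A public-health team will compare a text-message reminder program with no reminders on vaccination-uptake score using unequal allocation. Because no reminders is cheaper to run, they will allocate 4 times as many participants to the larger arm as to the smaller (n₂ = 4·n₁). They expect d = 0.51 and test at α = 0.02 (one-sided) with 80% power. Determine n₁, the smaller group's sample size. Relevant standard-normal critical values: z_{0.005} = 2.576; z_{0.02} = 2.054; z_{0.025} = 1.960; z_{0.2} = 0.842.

n₁ = 41

With allocation ratio k = n₂/n₁ = 4, Var(x̄₁−x̄₂) = σ²(1/n₁ + 1/(k·n₁)) = σ²·(k+1)/(k·n₁).
So n₁ = (1 + 1/k)·((z_{α} + z_β)/d)² = 1.250 × (2.896/0.51)².
n₁ = 1.250 × 32.24 = 40.3.
Round up: n₁ = 41, giving n₂ = 4 × 41 = 164.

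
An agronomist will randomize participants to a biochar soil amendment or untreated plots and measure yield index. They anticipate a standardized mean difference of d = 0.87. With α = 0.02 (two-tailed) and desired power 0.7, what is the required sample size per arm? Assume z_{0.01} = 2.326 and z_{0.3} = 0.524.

n = 22 per group

For two independent groups with equal n: n = 2·((z_{α/2} + z_β) / d)².
z_{α/2} + z_β = 2.326 + 0.524 = 2.850.
n = 2 × (2.850 / 0.87)² = 2 × 3.276² = 2 × 10.73 = 21.5.
Round up to the next whole participant.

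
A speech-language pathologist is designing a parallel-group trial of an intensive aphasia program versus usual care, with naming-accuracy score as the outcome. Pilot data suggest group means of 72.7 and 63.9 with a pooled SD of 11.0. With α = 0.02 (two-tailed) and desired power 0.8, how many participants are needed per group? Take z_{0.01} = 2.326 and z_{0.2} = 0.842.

n = 32 per group

Cohen's d = |M₁ − M₂| / SD_pooled = |72.7 − 63.9| / 11.0 = 8.8 / 11.0 = 0.800.
For two independent groups with equal n: n = 2·((z_{α/2} + z_β) / d)².
z_{α/2} + z_β = 2.326 + 0.842 = 3.168.
n = 2 × (3.168 / 0.800)² = 2 × 3.960² = 2 × 15.68 = 31.4.
Round up to the next whole participant.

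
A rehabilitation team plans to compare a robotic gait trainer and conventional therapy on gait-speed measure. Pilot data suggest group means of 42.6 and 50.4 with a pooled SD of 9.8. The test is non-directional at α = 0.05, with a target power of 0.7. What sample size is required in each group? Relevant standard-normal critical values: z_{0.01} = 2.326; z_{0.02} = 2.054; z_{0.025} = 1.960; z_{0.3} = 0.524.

Cohen's d = |M₁ − M₂| / SD_pooled = |42.6 − 50.4| / 9.8 = 7.8 / 9.8 = 0.796.
For two independent groups with equal n: n = 2·((z_{α/2} + z_β) / d)².
z_{α/2} + z_β = 1.960 + 0.524 = 2.484.
n = 2 × (2.484 / 0.796)² = 2 × 3.121² = 2 × 9.74 = 19.5.
Round up to the next whole participant.

n = 20 per group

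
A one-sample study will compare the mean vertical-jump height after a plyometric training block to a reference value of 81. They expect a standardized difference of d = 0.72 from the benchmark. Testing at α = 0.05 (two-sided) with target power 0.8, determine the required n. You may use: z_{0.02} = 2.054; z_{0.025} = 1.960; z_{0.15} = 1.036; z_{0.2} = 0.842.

For a one-sample test: n = ((z_{α/2} + z_β) / d)².
z_{α/2} + z_β = 1.960 + 0.842 = 2.802.
n = (2.802 / 0.72)² = 3.892² = 15.15.
Round up.

n = 16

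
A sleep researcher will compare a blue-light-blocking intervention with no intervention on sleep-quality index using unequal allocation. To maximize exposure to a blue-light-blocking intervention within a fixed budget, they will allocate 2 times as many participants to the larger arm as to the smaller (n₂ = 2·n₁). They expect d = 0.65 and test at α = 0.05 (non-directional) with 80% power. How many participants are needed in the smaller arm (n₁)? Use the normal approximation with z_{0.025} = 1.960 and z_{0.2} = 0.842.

n₁ = 28

With allocation ratio k = n₂/n₁ = 2, Var(x̄₁−x̄₂) = σ²(1/n₁ + 1/(k·n₁)) = σ²·(k+1)/(k·n₁).
So n₁ = (1 + 1/k)·((z_{α/2} + z_β)/d)² = 1.500 × (2.802/0.65)².
n₁ = 1.500 × 18.58 = 27.9.
Round up: n₁ = 28, giving n₂ = 2 × 28 = 56.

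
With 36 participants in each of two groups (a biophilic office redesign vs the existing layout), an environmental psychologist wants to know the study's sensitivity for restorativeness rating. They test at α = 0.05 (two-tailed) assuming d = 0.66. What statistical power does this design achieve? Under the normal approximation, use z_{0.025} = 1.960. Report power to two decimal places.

For two equal groups, power = Φ(d·√(n/2) − z_{α/2}).
d·√(n/2) = 0.66 × √(36/2) = 0.66 × 4.243 = 2.800.
z_β = 2.800 − 1.960 = 0.840.
Power = Φ(0.840) = 0.800.

power ≈ 0.80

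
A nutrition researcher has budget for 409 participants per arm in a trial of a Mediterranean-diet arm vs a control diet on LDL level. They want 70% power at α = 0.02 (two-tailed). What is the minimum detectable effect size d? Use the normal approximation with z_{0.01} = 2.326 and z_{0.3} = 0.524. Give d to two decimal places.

For two independent groups of n = 409 each: d_min = (z_{α/2} + z_β)·√(2/n).
z-sum = 2.326 + 0.524 = 2.850.
d_min = 2.850 × √(2/409) = 2.850 × 0.0699 = 0.199.

d_min ≈ 0.20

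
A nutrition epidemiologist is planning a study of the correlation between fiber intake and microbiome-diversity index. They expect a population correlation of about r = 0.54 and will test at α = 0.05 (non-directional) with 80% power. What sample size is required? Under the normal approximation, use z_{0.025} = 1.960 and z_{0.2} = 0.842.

Fisher's z: C = ½·ln((1+r)/(1−r)) = ½·ln(3.3478) = 0.6042.
n = ((z_{α/2} + z_β)/C)² + 3.
(1.960 + 0.842) / 0.6042 = 2.802 / 0.6042 = 4.638.
n = 4.638² + 3 = 21.51 + 3 = 24.5.
Round up.

n = 25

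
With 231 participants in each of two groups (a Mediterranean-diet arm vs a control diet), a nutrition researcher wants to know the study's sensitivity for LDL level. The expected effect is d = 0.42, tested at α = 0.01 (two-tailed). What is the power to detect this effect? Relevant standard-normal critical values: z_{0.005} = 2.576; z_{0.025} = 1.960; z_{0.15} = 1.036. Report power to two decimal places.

power ≈ 0.97

For two equal groups, power = Φ(d·√(n/2) − z_{α/2}).
d·√(n/2) = 0.42 × √(231/2) = 0.42 × 10.747 = 4.514.
z_β = 4.514 − 2.576 = 1.938.
Power = Φ(1.938) = 0.974.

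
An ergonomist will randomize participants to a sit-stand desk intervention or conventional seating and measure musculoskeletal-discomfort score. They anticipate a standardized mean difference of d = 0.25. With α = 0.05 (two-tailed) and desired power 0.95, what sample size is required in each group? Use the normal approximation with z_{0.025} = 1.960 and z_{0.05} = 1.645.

n = 416 per group

For two independent groups with equal n: n = 2·((z_{α/2} + z_β) / d)².
z_{α/2} + z_β = 1.960 + 1.645 = 3.605.
n = 2 × (3.605 / 0.25)² = 2 × 14.420² = 2 × 207.94 = 415.9.
Round up to the next whole participant.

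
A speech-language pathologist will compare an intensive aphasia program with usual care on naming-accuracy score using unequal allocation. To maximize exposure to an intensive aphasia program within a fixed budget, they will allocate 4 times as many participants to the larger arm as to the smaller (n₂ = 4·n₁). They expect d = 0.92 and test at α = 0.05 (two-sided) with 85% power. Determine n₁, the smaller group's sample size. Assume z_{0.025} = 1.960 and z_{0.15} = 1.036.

With allocation ratio k = n₂/n₁ = 4, Var(x̄₁−x̄₂) = σ²(1/n₁ + 1/(k·n₁)) = σ²·(k+1)/(k·n₁).
So n₁ = (1 + 1/k)·((z_{α/2} + z_β)/d)² = 1.250 × (2.996/0.92)².
n₁ = 1.250 × 10.60 = 13.3.
Round up: n₁ = 14, giving n₂ = 4 × 14 = 56.

n₁ = 14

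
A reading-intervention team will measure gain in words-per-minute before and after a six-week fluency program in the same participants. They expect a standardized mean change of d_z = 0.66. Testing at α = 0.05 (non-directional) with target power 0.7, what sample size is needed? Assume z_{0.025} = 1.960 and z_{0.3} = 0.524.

For a paired (one-sample on differences) test: n = ((z_{α/2} + z_β) / d)².
z_{α/2} + z_β = 1.960 + 0.524 = 2.484.
n = (2.484 / 0.66)² = 3.764² = 14.16.
Round up.

n = 15 pairs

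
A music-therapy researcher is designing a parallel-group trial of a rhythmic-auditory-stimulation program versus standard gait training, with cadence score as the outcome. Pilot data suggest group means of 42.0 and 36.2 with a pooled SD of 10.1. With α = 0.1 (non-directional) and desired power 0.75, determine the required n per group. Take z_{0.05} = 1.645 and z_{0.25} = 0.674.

n = 33 per group

Cohen's d = |M₁ − M₂| / SD_pooled = |42.0 − 36.2| / 10.1 = 5.8 / 10.1 = 0.574.
For two independent groups with equal n: n = 2·((z_{α/2} + z_β) / d)².
z_{α/2} + z_β = 1.645 + 0.674 = 2.319.
n = 2 × (2.319 / 0.574)² = 2 × 4.040² = 2 × 16.32 = 32.6.
Round up to the next whole participant.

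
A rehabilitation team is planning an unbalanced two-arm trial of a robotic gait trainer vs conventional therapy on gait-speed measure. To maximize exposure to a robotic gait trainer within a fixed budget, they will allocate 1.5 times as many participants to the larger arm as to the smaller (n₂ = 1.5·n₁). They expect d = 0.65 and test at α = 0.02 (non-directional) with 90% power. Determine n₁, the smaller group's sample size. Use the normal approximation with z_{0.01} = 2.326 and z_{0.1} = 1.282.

With allocation ratio k = n₂/n₁ = 1.5, Var(x̄₁−x̄₂) = σ²(1/n₁ + 1/(k·n₁)) = σ²·(k+1)/(k·n₁).
So n₁ = (1 + 1/k)·((z_{α/2} + z_β)/d)² = 1.667 × (3.608/0.65)².
n₁ = 1.667 × 30.81 = 51.4.
Round up: n₁ = 52, giving n₂ = 1.5 × 52 = 78.

n₁ = 52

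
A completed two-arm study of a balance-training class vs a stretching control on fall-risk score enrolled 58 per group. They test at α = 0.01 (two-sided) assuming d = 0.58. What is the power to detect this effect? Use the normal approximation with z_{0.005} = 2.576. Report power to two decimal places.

power ≈ 0.71

For two equal groups, power = Φ(d·√(n/2) − z_{α/2}).
d·√(n/2) = 0.58 × √(58/2) = 0.58 × 5.385 = 3.123.
z_β = 3.123 − 2.576 = 0.547.
Power = Φ(0.547) = 0.708.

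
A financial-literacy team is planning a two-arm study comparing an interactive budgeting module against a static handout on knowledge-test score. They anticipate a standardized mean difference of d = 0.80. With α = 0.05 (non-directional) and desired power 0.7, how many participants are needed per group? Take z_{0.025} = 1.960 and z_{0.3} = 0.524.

n = 20 per group

For two independent groups with equal n: n = 2·((z_{α/2} + z_β) / d)².
z_{α/2} + z_β = 1.960 + 0.524 = 2.484.
n = 2 × (2.484 / 0.80)² = 2 × 3.105² = 2 × 9.64 = 19.3.
Round up to the next whole participant.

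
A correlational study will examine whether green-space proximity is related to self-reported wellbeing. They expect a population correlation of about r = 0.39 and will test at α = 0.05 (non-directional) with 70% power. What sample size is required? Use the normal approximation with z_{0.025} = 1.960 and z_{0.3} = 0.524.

Fisher's z: C = ½·ln((1+r)/(1−r)) = ½·ln(2.2787) = 0.4118.
n = ((z_{α/2} + z_β)/C)² + 3.
(1.960 + 0.524) / 0.4118 = 2.484 / 0.4118 = 6.032.
n = 6.032² + 3 = 36.39 + 3 = 39.4.
Round up.

n = 40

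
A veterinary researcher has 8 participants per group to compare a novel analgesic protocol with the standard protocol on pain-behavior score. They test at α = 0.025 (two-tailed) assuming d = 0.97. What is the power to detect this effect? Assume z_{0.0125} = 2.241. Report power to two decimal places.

For two equal groups, power = Φ(d·√(n/2) − z_{α/2}).
d·√(n/2) = 0.97 × √(8/2) = 0.97 × 2.000 = 1.940.
z_β = 1.940 − 2.241 = -0.301.
Power = Φ(-0.301) = 0.382.

power ≈ 0.38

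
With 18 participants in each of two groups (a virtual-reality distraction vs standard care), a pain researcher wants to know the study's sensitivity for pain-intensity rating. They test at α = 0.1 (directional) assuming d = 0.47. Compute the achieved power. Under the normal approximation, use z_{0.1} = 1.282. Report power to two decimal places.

For two equal groups, power = Φ(d·√(n/2) − z_{α}).
d·√(n/2) = 0.47 × √(18/2) = 0.47 × 3.000 = 1.410.
z_β = 1.410 − 1.282 = 0.128.
Power = Φ(0.128) = 0.551.

power ≈ 0.55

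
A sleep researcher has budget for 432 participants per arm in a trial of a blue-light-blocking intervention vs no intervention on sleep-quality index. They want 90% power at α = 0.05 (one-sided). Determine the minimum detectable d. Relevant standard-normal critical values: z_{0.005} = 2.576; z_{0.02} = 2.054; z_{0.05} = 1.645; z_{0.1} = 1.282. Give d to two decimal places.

d_min ≈ 0.20

For two independent groups of n = 432 each: d_min = (z_{α} + z_β)·√(2/n).
z-sum = 1.645 + 1.282 = 2.927.
d_min = 2.927 × √(2/432) = 2.927 × 0.0680 = 0.199.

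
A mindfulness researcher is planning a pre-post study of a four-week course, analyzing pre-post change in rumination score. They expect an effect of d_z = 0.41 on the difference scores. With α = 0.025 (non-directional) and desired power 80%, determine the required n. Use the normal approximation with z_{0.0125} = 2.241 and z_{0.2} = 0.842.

n = 57 pairs

For a paired (one-sample on differences) test: n = ((z_{α/2} + z_β) / d)².
z_{α/2} + z_β = 2.241 + 0.842 = 3.083.
n = (3.083 / 0.41)² = 7.520² = 56.54.
Round up.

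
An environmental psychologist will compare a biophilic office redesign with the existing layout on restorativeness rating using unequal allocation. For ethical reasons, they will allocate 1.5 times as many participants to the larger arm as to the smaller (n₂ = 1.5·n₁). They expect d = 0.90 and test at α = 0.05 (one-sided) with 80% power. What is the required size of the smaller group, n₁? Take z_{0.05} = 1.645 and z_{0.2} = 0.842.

n₁ = 13

With allocation ratio k = n₂/n₁ = 1.5, Var(x̄₁−x̄₂) = σ²(1/n₁ + 1/(k·n₁)) = σ²·(k+1)/(k·n₁).
So n₁ = (1 + 1/k)·((z_{α} + z_β)/d)² = 1.667 × (2.487/0.90)².
n₁ = 1.667 × 7.64 = 12.7.
Round up: n₁ = 13, giving n₂ = ⌈1.5 × 13⌉ = ⌈19.5⌉ = 20.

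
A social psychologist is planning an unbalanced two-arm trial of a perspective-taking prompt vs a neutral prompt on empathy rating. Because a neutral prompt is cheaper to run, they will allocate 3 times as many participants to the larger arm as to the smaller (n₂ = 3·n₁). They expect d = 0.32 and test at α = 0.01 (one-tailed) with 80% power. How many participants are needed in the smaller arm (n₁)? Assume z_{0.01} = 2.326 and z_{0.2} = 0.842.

With allocation ratio k = n₂/n₁ = 3, Var(x̄₁−x̄₂) = σ²(1/n₁ + 1/(k·n₁)) = σ²·(k+1)/(k·n₁).
So n₁ = (1 + 1/k)·((z_{α} + z_β)/d)² = 1.333 × (3.168/0.32)².
n₁ = 1.333 × 98.01 = 130.7.
Round up: n₁ = 131, giving n₂ = 3 × 131 = 393.

n₁ = 131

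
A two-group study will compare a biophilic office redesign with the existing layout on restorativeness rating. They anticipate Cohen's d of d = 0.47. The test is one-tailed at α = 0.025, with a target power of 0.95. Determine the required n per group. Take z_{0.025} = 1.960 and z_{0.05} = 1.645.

For two independent groups with equal n: n = 2·((z_{α} + z_β) / d)².
z_{α} + z_β = 1.960 + 1.645 = 3.605.
n = 2 × (3.605 / 0.47)² = 2 × 7.670² = 2 × 58.83 = 117.7.
Round up to the next whole participant.

n = 118 per group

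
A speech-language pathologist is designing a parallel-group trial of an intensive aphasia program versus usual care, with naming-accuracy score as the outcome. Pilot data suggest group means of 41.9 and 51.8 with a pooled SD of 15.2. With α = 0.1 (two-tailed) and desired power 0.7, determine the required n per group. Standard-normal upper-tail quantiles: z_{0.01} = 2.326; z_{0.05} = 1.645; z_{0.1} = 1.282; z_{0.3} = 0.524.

n = 23 per group

Cohen's d = |M₁ − M₂| / SD_pooled = |41.9 − 51.8| / 15.2 = 9.9 / 15.2 = 0.651.
For two independent groups with equal n: n = 2·((z_{α/2} + z_β) / d)².
z_{α/2} + z_β = 1.645 + 0.524 = 2.169.
n = 2 × (2.169 / 0.651)² = 2 × 3.332² = 2 × 11.10 = 22.2.
Round up to the next whole participant.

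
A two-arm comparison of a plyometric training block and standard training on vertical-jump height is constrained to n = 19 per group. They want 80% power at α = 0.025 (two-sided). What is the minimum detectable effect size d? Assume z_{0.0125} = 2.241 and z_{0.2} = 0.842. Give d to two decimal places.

d_min ≈ 1.00

For two independent groups of n = 19 each: d_min = (z_{α/2} + z_β)·√(2/n).
z-sum = 2.241 + 0.842 = 3.083.
d_min = 3.083 × √(2/19) = 3.083 × 0.3244 = 1.000.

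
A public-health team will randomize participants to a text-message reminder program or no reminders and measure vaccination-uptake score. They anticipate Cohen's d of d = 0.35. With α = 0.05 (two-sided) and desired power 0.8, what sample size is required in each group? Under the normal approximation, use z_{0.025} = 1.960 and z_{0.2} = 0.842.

n = 129 per group

For two independent groups with equal n: n = 2·((z_{α/2} + z_β) / d)².
z_{α/2} + z_β = 1.960 + 0.842 = 2.802.
n = 2 × (2.802 / 0.35)² = 2 × 8.006² = 2 × 64.09 = 128.2.
Round up to the next whole participant.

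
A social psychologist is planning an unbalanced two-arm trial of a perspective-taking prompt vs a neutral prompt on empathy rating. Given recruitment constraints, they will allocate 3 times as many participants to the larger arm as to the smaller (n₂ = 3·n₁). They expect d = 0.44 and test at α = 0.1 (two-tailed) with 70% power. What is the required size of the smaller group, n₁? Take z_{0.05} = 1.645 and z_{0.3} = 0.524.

With allocation ratio k = n₂/n₁ = 3, Var(x̄₁−x̄₂) = σ²(1/n₁ + 1/(k·n₁)) = σ²·(k+1)/(k·n₁).
So n₁ = (1 + 1/k)·((z_{α/2} + z_β)/d)² = 1.333 × (2.169/0.44)².
n₁ = 1.333 × 24.30 = 32.4.
Round up: n₁ = 33, giving n₂ = 3 × 33 = 99.

n₁ = 33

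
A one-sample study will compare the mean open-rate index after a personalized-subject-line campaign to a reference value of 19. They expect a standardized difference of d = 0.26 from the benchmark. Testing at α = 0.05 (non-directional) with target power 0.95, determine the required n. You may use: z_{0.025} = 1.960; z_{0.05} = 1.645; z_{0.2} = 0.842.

n = 193

For a one-sample test: n = ((z_{α/2} + z_β) / d)².
z_{α/2} + z_β = 1.960 + 1.645 = 3.605.
n = (3.605 / 0.26)² = 13.865² = 192.25.
Round up.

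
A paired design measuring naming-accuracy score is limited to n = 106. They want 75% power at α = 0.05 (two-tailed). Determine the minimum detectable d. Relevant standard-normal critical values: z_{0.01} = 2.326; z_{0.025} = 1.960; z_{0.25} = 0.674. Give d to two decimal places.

d_min ≈ 0.26

For a single sample (or paired design) of n = 106: d_min = (z_{α/2} + z_β)/√n.
z-sum = 1.960 + 0.674 = 2.634.
d_min = 2.634 / √106 = 2.634 / 10.296 = 0.256.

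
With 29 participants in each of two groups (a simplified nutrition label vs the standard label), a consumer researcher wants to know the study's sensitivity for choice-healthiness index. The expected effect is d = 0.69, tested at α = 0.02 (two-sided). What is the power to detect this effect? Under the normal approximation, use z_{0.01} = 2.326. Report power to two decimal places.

For two equal groups, power = Φ(d·√(n/2) − z_{α/2}).
d·√(n/2) = 0.69 × √(29/2) = 0.69 × 3.808 = 2.627.
z_β = 2.627 − 2.326 = 0.301.
Power = Φ(0.301) = 0.618.

power ≈ 0.62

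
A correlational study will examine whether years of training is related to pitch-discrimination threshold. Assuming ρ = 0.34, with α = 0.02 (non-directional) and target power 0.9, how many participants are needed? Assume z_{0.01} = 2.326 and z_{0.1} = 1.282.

n = 107

Fisher's z: C = ½·ln((1+r)/(1−r)) = ½·ln(2.0303) = 0.3541.
n = ((z_{α/2} + z_β)/C)² + 3.
(2.326 + 1.282) / 0.3541 = 3.608 / 0.3541 = 10.189.
n = 10.189² + 3 = 103.82 + 3 = 106.8.
Round up.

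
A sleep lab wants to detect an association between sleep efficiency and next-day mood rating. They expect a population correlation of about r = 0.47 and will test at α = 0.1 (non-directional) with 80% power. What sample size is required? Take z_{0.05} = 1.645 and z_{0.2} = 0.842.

n = 27

Fisher's z: C = ½·ln((1+r)/(1−r)) = ½·ln(2.7736) = 0.5101.
n = ((z_{α/2} + z_β)/C)² + 3.
(1.645 + 0.842) / 0.5101 = 2.487 / 0.5101 = 4.876.
n = 4.876² + 3 = 23.77 + 3 = 26.8.
Round up.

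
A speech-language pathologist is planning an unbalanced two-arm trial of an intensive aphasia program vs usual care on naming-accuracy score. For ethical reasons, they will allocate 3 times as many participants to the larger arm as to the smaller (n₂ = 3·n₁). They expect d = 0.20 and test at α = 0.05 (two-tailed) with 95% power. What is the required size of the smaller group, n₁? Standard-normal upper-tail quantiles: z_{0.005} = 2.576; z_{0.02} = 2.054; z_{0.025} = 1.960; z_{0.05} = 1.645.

With allocation ratio k = n₂/n₁ = 3, Var(x̄₁−x̄₂) = σ²(1/n₁ + 1/(k·n₁)) = σ²·(k+1)/(k·n₁).
So n₁ = (1 + 1/k)·((z_{α/2} + z_β)/d)² = 1.333 × (3.605/0.20)².
n₁ = 1.333 × 324.90 = 433.2.
Round up: n₁ = 434, giving n₂ = 3 × 434 = 1302.

n₁ = 434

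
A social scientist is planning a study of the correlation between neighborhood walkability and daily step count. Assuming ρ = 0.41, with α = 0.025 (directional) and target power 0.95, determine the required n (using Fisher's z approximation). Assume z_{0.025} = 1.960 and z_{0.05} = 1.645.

n = 72

Fisher's z: C = ½·ln((1+r)/(1−r)) = ½·ln(2.3898) = 0.4356.
n = ((z_{α} + z_β)/C)² + 3.
(1.960 + 1.645) / 0.4356 = 3.605 / 0.4356 = 8.276.
n = 8.276² + 3 = 68.49 + 3 = 71.5.
Round up.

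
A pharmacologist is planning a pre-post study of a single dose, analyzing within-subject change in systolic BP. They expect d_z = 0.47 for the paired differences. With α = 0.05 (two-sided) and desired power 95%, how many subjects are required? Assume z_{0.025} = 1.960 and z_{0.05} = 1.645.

For a paired (one-sample on differences) test: n = ((z_{α/2} + z_β) / d)².
z_{α/2} + z_β = 1.960 + 1.645 = 3.605.
n = (3.605 / 0.47)² = 7.670² = 58.83.
Round up.

n = 59 pairs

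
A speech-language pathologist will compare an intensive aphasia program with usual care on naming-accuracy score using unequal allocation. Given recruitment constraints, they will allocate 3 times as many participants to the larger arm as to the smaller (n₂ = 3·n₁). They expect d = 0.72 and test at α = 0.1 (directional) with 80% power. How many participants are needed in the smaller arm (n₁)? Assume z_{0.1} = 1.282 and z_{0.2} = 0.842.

n₁ = 12

With allocation ratio k = n₂/n₁ = 3, Var(x̄₁−x̄₂) = σ²(1/n₁ + 1/(k·n₁)) = σ²·(k+1)/(k·n₁).
So n₁ = (1 + 1/k)·((z_{α} + z_β)/d)² = 1.333 × (2.124/0.72)².
n₁ = 1.333 × 8.70 = 11.6.
Round up: n₁ = 12, giving n₂ = 3 × 12 = 36.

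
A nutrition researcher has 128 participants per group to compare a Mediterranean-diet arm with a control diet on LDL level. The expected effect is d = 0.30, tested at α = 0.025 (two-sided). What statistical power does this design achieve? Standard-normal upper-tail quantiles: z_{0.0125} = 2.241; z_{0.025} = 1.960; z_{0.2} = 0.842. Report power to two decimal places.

power ≈ 0.56

For two equal groups, power = Φ(d·√(n/2) − z_{α/2}).
d·√(n/2) = 0.30 × √(128/2) = 0.30 × 8.000 = 2.400.
z_β = 2.400 − 2.241 = 0.159.
Power = Φ(0.159) = 0.563.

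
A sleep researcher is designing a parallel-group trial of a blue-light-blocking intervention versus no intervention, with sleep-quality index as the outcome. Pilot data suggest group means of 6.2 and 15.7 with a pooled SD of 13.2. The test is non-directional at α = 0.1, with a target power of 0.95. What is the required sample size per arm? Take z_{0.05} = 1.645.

n = 42 per group

Cohen's d = |M₁ − M₂| / SD_pooled = |6.2 − 15.7| / 13.2 = 9.5 / 13.2 = 0.720.
For two independent groups with equal n: n = 2·((z_{α/2} + z_β) / d)².
z_{α/2} + z_β = 1.645 + 1.645 = 3.290.
n = 2 × (3.290 / 0.720)² = 2 × 4.569² = 2 × 20.88 = 41.8.
Round up to the next whole participant.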